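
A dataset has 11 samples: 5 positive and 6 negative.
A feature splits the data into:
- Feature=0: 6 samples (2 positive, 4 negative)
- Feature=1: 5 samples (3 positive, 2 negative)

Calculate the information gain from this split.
0.0518 bits

Information Gain = H(Y) - H(Y|Feature)

Before split:
P(positive) = 5/11 = 0.4545
H(Y) = 0.9940 bits

After split:
Feature=0: H = 0.9183 bits (weight = 6/11)
Feature=1: H = 0.9710 bits (weight = 5/11)
H(Y|Feature) = (6/11)×0.9183 + (5/11)×0.9710 = 0.9422 bits

Information Gain = 0.9940 - 0.9422 = 0.0518 bits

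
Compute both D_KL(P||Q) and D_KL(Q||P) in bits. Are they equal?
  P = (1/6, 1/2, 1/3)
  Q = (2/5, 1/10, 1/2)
D_KL(P||Q) = 0.7555, D_KL(Q||P) = 0.5655

KL divergence is not symmetric: D_KL(P||Q) ≠ D_KL(Q||P) in general.

D_KL(P||Q) = 0.7555 bits
D_KL(Q||P) = 0.5655 bits

No, they are not equal!

This asymmetry is why KL divergence is not a true distance metric.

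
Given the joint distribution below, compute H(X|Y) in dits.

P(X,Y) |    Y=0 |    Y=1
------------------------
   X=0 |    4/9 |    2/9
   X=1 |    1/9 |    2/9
0.2545 dits

Using the chain rule: H(X|Y) = H(X,Y) - H(Y)

First, compute H(X,Y) = 0.5529 dits

Marginal P(Y) = (5/9, 4/9)
H(Y) = 0.2983 dits

H(X|Y) = H(X,Y) - H(Y) = 0.5529 - 0.2983 = 0.2545 dits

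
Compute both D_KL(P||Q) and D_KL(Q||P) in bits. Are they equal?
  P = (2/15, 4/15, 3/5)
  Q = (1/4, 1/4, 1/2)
D_KL(P||Q) = 0.0617, D_KL(Q||P) = 0.0719

KL divergence is not symmetric: D_KL(P||Q) ≠ D_KL(Q||P) in general.

D_KL(P||Q) = 0.0617 bits
D_KL(Q||P) = 0.0719 bits

No, they are not equal!

This asymmetry is why KL divergence is not a true distance metric.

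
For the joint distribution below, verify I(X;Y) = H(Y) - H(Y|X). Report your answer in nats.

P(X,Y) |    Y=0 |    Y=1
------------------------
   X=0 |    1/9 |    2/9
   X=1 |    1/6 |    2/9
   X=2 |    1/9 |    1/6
I(X;Y) = 0.0036 nats

Mutual information has multiple equivalent forms:
- I(X;Y) = H(X) - H(X|Y)
- I(X;Y) = H(Y) - H(Y|X)
- I(X;Y) = H(X) + H(Y) - H(X,Y)

Computing all quantities:
H(X) = 1.0893, H(Y) = 0.6682, H(X,Y) = 1.7540
H(X|Y) = 1.0858, H(Y|X) = 0.6647

Verification:
H(X) - H(X|Y) = 1.0893 - 1.0858 = 0.0036
H(Y) - H(Y|X) = 0.6682 - 0.6647 = 0.0036
H(X) + H(Y) - H(X,Y) = 1.0893 + 0.6682 - 1.7540 = 0.0036

All forms give I(X;Y) = 0.0036 nats. ✓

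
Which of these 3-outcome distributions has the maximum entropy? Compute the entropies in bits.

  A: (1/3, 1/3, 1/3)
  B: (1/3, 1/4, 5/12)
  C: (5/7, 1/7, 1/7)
A

For a discrete distribution over n outcomes, entropy is maximized by the uniform distribution.

Computing entropies:
H(A) = 1.5850 bits
H(B) = 1.5546 bits
H(C) = 1.1488 bits

The uniform distribution (where all probabilities equal 1/3) achieves the maximum entropy of log_2(3) = 1.5850 bits.

Distribution A has the highest entropy.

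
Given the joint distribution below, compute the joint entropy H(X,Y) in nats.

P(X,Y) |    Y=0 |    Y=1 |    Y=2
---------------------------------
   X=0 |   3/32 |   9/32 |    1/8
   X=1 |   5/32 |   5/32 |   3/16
1.7326 nats

Joint entropy is H(X,Y) = -Σ_{x,y} p(x,y) log p(x,y).

Summing over all non-zero entries:
H(X,Y) = -[3/32·log_e(3/32) + 9/32·log_e(9/32) + 1/8·log_e(1/8) + 5/32·log_e(5/32) + 5/32·log_e(5/32) + 3/16·log_e(3/16)]
H(X,Y) = 1.7326 nats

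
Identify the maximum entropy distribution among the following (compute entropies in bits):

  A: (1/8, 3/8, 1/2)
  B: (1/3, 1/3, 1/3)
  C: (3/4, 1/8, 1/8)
B

For a discrete distribution over n outcomes, entropy is maximized by the uniform distribution.

Computing entropies:
H(A) = 1.4056 bits
H(B) = 1.5850 bits
H(C) = 1.0613 bits

The uniform distribution (where all probabilities equal 1/3) achieves the maximum entropy of log_2(3) = 1.5850 bits.

Distribution B has the highest entropy.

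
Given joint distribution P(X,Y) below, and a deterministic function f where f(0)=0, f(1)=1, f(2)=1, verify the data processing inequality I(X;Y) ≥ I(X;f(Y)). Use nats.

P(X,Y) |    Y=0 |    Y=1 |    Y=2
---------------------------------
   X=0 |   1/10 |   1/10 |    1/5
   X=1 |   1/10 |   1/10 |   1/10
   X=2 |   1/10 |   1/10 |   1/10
I(X;Y) = 0.0138, I(X;f(Y)) = 0.0040, inequality holds: 0.0138 ≥ 0.0040

Data Processing Inequality: For any Markov chain X → Y → Z, we have I(X;Y) ≥ I(X;Z).

Here Z = f(Y) is a deterministic function of Y, forming X → Y → Z.

Original I(X;Y) = 0.0138 nats

After applying f:
P(X,Z) where Z=f(Y):
- P(X,Z=0) = P(X,Y=0)
- P(X,Z=1) = P(X,Y=1) + P(X,Y=2)

I(X;Z) = I(X;f(Y)) = 0.0040 nats

Verification: 0.0138 ≥ 0.0040 ✓

Information cannot be created by processing; the function f can only lose information about X.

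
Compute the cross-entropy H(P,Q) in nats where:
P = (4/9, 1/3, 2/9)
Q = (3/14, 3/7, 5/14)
1.1959 nats

Cross-entropy: H(P,Q) = -Σ p(x) log q(x)

Alternatively: H(P,Q) = H(P) + D_KL(P||Q)
H(P) = 1.0609 nats
D_KL(P||Q) = 0.1350 nats

H(P,Q) = 1.0609 + 0.1350 = 1.1959 nats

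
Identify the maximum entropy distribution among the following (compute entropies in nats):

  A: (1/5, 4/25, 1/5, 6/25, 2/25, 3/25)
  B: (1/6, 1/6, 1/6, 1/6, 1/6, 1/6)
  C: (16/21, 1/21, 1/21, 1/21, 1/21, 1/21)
B

For a discrete distribution over n outcomes, entropy is maximized by the uniform distribution.

Computing entropies:
H(A) = 1.7360 nats
H(B) = 1.7918 nats
H(C) = 0.9321 nats

The uniform distribution (where all probabilities equal 1/6) achieves the maximum entropy of log_e(6) = 1.7918 nats.

Distribution B has the highest entropy.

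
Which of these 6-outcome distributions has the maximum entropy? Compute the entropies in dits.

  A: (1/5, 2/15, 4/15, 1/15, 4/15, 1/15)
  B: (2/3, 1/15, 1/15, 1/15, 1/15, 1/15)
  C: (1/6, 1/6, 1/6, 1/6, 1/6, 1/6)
C

For a discrete distribution over n outcomes, entropy is maximized by the uniform distribution.

Computing entropies:
H(A) = 0.7194 dits
H(B) = 0.5094 dits
H(C) = 0.7782 dits

The uniform distribution (where all probabilities equal 1/6) achieves the maximum entropy of log_10(6) = 0.7782 dits.

Distribution C has the highest entropy.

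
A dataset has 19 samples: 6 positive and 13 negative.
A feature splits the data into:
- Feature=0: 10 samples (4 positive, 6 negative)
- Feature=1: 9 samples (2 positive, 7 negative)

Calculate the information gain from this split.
0.0267 bits

Information Gain = H(Y) - H(Y|Feature)

Before split:
P(positive) = 6/19 = 0.3158
H(Y) = 0.8997 bits

After split:
Feature=0: H = 0.9710 bits (weight = 10/19)
Feature=1: H = 0.7642 bits (weight = 9/19)
H(Y|Feature) = (10/19)×0.9710 + (9/19)×0.7642 = 0.8730 bits

Information Gain = 0.8997 - 0.8730 = 0.0267 bits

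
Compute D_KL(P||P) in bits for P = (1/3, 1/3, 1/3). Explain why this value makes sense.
0.0000 bits

KL divergence satisfies the Gibbs inequality: D_KL(P||Q) ≥ 0 for all distributions P, Q.

D_KL(P||Q) = Σ p(x) log(p(x)/q(x))
Each term is p(x) × log_2(p(x)/p(x)) = p(x) × log_2(1) = 0, so the sum is 0.
D_KL(P||Q) = 0.0000 bits

When P = Q, the KL divergence is exactly 0, as there is no 'divergence' between identical distributions.

This non-negativity is a fundamental property: relative entropy cannot be negative because it measures how different Q is from P.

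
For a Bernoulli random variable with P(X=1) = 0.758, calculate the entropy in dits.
0.2403 dits

The binary entropy function is:
H(p) = -p log(p) - (1-p) log(1-p)

H(0.758) = -0.758 × log_10(0.758) - 0.242 × log_10(0.242)
H(0.758) = 0.2403 dits

Note: Binary entropy is maximized at p=0.5 (H=1 bit) and minimized at p=0 or p=1 (H=0).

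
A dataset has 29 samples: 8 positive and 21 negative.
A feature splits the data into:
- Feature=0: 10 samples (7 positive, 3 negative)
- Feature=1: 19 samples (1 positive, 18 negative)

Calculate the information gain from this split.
0.3510 bits

Information Gain = H(Y) - H(Y|Feature)

Before split:
P(positive) = 8/29 = 0.2759
H(Y) = 0.8498 bits

After split:
Feature=0: H = 0.8813 bits (weight = 10/29)
Feature=1: H = 0.2975 bits (weight = 19/29)
H(Y|Feature) = (10/29)×0.8813 + (19/29)×0.2975 = 0.4988 bits

Information Gain = 0.8498 - 0.4988 = 0.3510 bits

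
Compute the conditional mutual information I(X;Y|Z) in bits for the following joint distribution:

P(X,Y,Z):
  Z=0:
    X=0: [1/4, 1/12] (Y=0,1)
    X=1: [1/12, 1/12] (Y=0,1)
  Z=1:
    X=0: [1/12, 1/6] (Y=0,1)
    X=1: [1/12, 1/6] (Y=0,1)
0.0221 bits

Conditional mutual information: I(X;Y|Z) = H(X|Z) + H(Y|Z) - H(X,Y|Z)

H(Z) = 1.0000
H(X,Z) = 1.9591 → H(X|Z) = 0.9591
H(Y,Z) = 1.9183 → H(Y|Z) = 0.9183
H(X,Y,Z) = 2.8554 → H(X,Y|Z) = 1.8554

I(X;Y|Z) = 0.9591 + 0.9183 - 1.8554 = 0.0221 bits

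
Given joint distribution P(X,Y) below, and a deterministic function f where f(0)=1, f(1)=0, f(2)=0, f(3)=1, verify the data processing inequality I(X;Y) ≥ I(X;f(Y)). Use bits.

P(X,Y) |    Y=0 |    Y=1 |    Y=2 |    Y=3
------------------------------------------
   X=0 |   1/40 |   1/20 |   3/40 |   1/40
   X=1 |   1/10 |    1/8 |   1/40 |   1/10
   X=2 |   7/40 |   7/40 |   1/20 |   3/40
I(X;Y) = 0.0951, I(X;f(Y)) = 0.0301, inequality holds: 0.0951 ≥ 0.0301

Data Processing Inequality: For any Markov chain X → Y → Z, we have I(X;Y) ≥ I(X;Z).

Here Z = f(Y) is a deterministic function of Y, forming X → Y → Z.

Original I(X;Y) = 0.0951 bits

After applying f:
P(X,Z) where Z=f(Y):
- P(X,Z=0) = P(X,Y=1) + P(X,Y=2)
- P(X,Z=1) = P(X,Y=0) + P(X,Y=3)

I(X;Z) = I(X;f(Y)) = 0.0301 bits

Verification: 0.0951 ≥ 0.0301 ✓

Information cannot be created by processing; the function f can only lose information about X.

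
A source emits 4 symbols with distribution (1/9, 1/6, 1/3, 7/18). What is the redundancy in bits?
0.1587 bits

Redundancy measures how far a source is from maximum entropy:
R = H_max - H(X)

Maximum entropy for 4 symbols: H_max = log_2(4) = 2.0000 bits
Actual entropy: H(X) = 1.8413 bits
Redundancy: R = 2.0000 - 1.8413 = 0.1587 bits

This redundancy represents potential for compression: the source could be compressed by 0.1587 bits per symbol.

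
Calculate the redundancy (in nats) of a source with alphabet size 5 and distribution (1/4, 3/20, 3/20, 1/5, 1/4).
0.0253 nats

Redundancy measures how far a source is from maximum entropy:
R = H_max - H(X)

Maximum entropy for 5 symbols: H_max = log_e(5) = 1.6094 nats
Actual entropy: H(X) = 1.5842 nats
Redundancy: R = 1.6094 - 1.5842 = 0.0253 nats

This redundancy represents potential for compression: the source could be compressed by 0.0253 nats per symbol.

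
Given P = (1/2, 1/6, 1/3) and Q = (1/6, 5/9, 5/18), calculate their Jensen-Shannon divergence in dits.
0.0435 dits

Jensen-Shannon divergence is:
JSD(P||Q) = 0.5 × D_KL(P||M) + 0.5 × D_KL(Q||M)
where M = 0.5 × (P + Q) is the mixture distribution.

M = 0.5 × (1/2, 1/6, 1/3) + 0.5 × (1/6, 5/9, 5/18) = (1/3, 13/36, 11/36)

D_KL(P||M) = 0.0447 dits
D_KL(Q||M) = 0.0423 dits

JSD(P||Q) = 0.5 × 0.0447 + 0.5 × 0.0423 = 0.0435 dits

Unlike KL divergence, JSD is symmetric and bounded: 0 ≤ JSD ≤ log(2).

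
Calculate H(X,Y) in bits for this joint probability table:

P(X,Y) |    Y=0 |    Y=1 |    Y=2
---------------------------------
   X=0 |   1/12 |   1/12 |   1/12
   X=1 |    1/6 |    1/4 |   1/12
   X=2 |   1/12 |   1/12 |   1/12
3.0221 bits

Joint entropy is H(X,Y) = -Σ_{x,y} p(x,y) log p(x,y).

Summing over all non-zero entries:
H(X,Y) = -[1/12·log_2(1/12) + 1/12·log_2(1/12) + 1/12·log_2(1/12) + 1/6·log_2(1/6) + 1/4·log_2(1/4) + 1/12·log_2(1/12) + 1/12·log_2(1/12) + 1/12·log_2(1/12) + 1/12·log_2(1/12)]
H(X,Y) = 3.0221 bits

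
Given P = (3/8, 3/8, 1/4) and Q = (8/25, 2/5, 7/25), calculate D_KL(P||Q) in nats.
0.0069 nats

KL divergence: D_KL(P||Q) = Σ p(x) log(p(x)/q(x))

Computing term by term:
  x=0: 3/8 × log_e[(3/8)/(8/25)] = 3/8 × 0.1586 = 0.0595
  x=1: 3/8 × log_e[(3/8)/(2/5)] = 3/8 × -0.0645 = -0.0242
  x=2: 1/4 × log_e[(1/4)/(7/25)] = 1/4 × -0.1133 = -0.0283

D_KL(P||Q) = 0.0069 nats

Note: KL divergence is always non-negative and equals 0 iff P = Q.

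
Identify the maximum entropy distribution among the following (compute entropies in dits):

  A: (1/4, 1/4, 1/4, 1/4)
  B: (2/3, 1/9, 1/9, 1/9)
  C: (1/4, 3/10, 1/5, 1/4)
A

For a discrete distribution over n outcomes, entropy is maximized by the uniform distribution.

Computing entropies:
H(A) = 0.6021 dits
H(B) = 0.4355 dits
H(C) = 0.5977 dits

The uniform distribution (where all probabilities equal 1/4) achieves the maximum entropy of log_10(4) = 0.6021 dits.

Distribution A has the highest entropy.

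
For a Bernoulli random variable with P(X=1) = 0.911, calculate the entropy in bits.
0.4331 bits

The binary entropy function is:
H(p) = -p log(p) - (1-p) log(1-p)

H(0.911) = -0.911 × log_2(0.911) - 0.089 × log_2(0.089)
H(0.911) = 0.4331 bits

Note: Binary entropy is maximized at p=0.5 (H=1 bit) and minimized at p=0 or p=1 (H=0).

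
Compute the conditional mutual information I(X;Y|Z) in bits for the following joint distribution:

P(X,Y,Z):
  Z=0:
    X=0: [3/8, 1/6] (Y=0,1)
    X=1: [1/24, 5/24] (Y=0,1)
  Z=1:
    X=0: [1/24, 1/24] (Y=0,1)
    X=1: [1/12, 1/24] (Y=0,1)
0.1494 bits

Conditional mutual information: I(X;Y|Z) = H(X|Z) + H(Y|Z) - H(X,Y|Z)

H(Z) = 0.7383
H(X,Z) = 1.6529 → H(X|Z) = 0.9146
H(Y,Z) = 1.7307 → H(Y|Z) = 0.9924
H(X,Y,Z) = 2.4958 → H(X,Y|Z) = 1.7576

I(X;Y|Z) = 0.9146 + 0.9924 - 1.7576 = 0.1494 bits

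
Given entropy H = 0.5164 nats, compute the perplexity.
1.6760

Perplexity is e^H (or exp(H) for natural log).

H = 0.5164 nats
Perplexity = e^0.5164 = 1.6760

Interpretation: The model's uncertainty is equivalent to choosing uniformly among 1.7 options.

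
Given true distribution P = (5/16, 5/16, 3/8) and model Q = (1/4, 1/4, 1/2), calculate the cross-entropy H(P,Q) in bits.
1.6250 bits

Cross-entropy: H(P,Q) = -Σ p(x) log q(x)

Alternatively: H(P,Q) = H(P) + D_KL(P||Q)
H(P) = 1.5794 bits
D_KL(P||Q) = 0.0456 bits

H(P,Q) = 1.5794 + 0.0456 = 1.6250 bits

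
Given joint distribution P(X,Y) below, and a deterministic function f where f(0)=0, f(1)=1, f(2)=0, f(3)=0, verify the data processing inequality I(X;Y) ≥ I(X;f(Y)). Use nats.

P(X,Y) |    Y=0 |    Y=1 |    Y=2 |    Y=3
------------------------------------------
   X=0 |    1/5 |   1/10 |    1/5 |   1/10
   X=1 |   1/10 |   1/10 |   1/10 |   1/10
I(X;Y) = 0.0138, I(X;f(Y)) = 0.0051, inequality holds: 0.0138 ≥ 0.0051

Data Processing Inequality: For any Markov chain X → Y → Z, we have I(X;Y) ≥ I(X;Z).

Here Z = f(Y) is a deterministic function of Y, forming X → Y → Z.

Original I(X;Y) = 0.0138 nats

After applying f:
P(X,Z) where Z=f(Y):
- P(X,Z=0) = P(X,Y=0) + P(X,Y=2) + P(X,Y=3)
- P(X,Z=1) = P(X,Y=1)

I(X;Z) = I(X;f(Y)) = 0.0051 nats

Verification: 0.0138 ≥ 0.0051 ✓

Information cannot be created by processing; the function f can only lose information about X.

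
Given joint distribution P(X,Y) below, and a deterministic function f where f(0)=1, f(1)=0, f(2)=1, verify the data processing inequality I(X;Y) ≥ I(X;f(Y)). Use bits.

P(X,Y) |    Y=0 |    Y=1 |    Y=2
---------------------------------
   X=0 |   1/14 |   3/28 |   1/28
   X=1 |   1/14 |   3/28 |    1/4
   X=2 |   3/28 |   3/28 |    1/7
I(X;Y) = 0.0831, I(X;f(Y)) = 0.0292, inequality holds: 0.0831 ≥ 0.0292

Data Processing Inequality: For any Markov chain X → Y → Z, we have I(X;Y) ≥ I(X;Z).

Here Z = f(Y) is a deterministic function of Y, forming X → Y → Z.

Original I(X;Y) = 0.0831 bits

After applying f:
P(X,Z) where Z=f(Y):
- P(X,Z=0) = P(X,Y=1)
- P(X,Z=1) = P(X,Y=0) + P(X,Y=2)

I(X;Z) = I(X;f(Y)) = 0.0292 bits

Verification: 0.0831 ≥ 0.0292 ✓

Information cannot be created by processing; the function f can only lose information about X.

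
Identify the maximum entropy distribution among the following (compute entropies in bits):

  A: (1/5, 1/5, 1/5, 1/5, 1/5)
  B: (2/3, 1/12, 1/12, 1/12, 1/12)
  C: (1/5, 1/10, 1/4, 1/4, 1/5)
A

For a discrete distribution over n outcomes, entropy is maximized by the uniform distribution.

Computing entropies:
H(A) = 2.3219 bits
H(B) = 1.5850 bits
H(C) = 2.2610 bits

The uniform distribution (where all probabilities equal 1/5) achieves the maximum entropy of log_2(5) = 2.3219 bits.

Distribution A has the highest entropy.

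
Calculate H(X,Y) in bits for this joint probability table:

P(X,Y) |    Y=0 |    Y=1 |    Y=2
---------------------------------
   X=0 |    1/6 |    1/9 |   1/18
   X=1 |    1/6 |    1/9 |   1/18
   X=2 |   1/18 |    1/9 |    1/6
3.0441 bits

Joint entropy is H(X,Y) = -Σ_{x,y} p(x,y) log p(x,y).

Summing over all non-zero entries:
H(X,Y) = -[1/6·log_2(1/6) + 1/9·log_2(1/9) + 1/18·log_2(1/18) + 1/6·log_2(1/6) + 1/9·log_2(1/9) + 1/18·log_2(1/18) + 1/18·log_2(1/18) + 1/9·log_2(1/9) + 1/6·log_2(1/6)]
H(X,Y) = 3.0441 bits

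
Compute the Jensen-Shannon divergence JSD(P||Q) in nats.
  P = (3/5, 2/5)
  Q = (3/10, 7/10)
0.0462 nats

Jensen-Shannon divergence is:
JSD(P||Q) = 0.5 × D_KL(P||M) + 0.5 × D_KL(Q||M)
where M = 0.5 × (P + Q) is the mixture distribution.

M = 0.5 × (3/5, 2/5) + 0.5 × (3/10, 7/10) = (9/20, 11/20)

D_KL(P||M) = 0.0452 nats
D_KL(Q||M) = 0.0472 nats

JSD(P||Q) = 0.5 × 0.0452 + 0.5 × 0.0472 = 0.0462 nats

Unlike KL divergence, JSD is symmetric and bounded: 0 ≤ JSD ≤ log(2).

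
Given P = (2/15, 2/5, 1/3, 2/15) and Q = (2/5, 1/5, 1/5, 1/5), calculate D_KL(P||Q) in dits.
0.1073 dits

KL divergence: D_KL(P||Q) = Σ p(x) log(p(x)/q(x))

Computing term by term:
  x=0: 2/15 × log_10[(2/15)/(2/5)] = 2/15 × -0.4771 = -0.0636
  x=1: 2/5 × log_10[(2/5)/(1/5)] = 2/5 × 0.3010 = 0.1204
  x=2: 1/3 × log_10[(1/3)/(1/5)] = 1/3 × 0.2218 = 0.0739
  x=3: 2/15 × log_10[(2/15)/(1/5)] = 2/15 × -0.1761 = -0.0235

D_KL(P||Q) = 0.1073 dits

Note: KL divergence is always non-negative and equals 0 iff P = Q.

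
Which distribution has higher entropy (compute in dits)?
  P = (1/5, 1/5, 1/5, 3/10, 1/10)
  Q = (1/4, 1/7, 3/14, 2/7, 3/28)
P

Computing entropies in dits:
H(P) = 0.6762
H(Q) = 0.6740

Distribution P has higher entropy.

Intuition: The distribution closer to uniform (more spread out) has higher entropy.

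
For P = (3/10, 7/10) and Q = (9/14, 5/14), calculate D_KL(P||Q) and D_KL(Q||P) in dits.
D_KL(P||Q) = 0.1053, D_KL(Q||P) = 0.1084

KL divergence is not symmetric: D_KL(P||Q) ≠ D_KL(Q||P) in general.

D_KL(P||Q) = 0.1053 dits
D_KL(Q||P) = 0.1084 dits

No, they are not equal!

This asymmetry is why KL divergence is not a true distance metric.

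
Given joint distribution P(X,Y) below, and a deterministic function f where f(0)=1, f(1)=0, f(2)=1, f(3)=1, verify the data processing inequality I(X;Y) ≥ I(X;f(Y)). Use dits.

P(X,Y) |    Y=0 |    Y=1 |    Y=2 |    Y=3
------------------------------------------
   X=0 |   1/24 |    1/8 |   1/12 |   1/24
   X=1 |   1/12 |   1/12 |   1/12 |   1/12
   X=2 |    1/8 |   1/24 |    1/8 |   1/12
I(X;Y) = 0.0231, I(X;f(Y)) = 0.0195, inequality holds: 0.0231 ≥ 0.0195

Data Processing Inequality: For any Markov chain X → Y → Z, we have I(X;Y) ≥ I(X;Z).

Here Z = f(Y) is a deterministic function of Y, forming X → Y → Z.

Original I(X;Y) = 0.0231 dits

After applying f:
P(X,Z) where Z=f(Y):
- P(X,Z=0) = P(X,Y=1)
- P(X,Z=1) = P(X,Y=0) + P(X,Y=2) + P(X,Y=3)

I(X;Z) = I(X;f(Y)) = 0.0195 dits

Verification: 0.0231 ≥ 0.0195 ✓

Information cannot be created by processing; the function f can only lose information about X.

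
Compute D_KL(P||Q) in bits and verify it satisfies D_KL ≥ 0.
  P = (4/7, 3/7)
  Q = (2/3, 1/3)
0.0283 bits

KL divergence satisfies the Gibbs inequality: D_KL(P||Q) ≥ 0 for all distributions P, Q.

D_KL(P||Q) = Σ p(x) log(p(x)/q(x))
Term by term:
  x=0: 4/7 × log_2[(4/7)/(2/3)] = -0.1271
  x=1: 3/7 × log_2[(3/7)/(1/3)] = 0.1554
D_KL(P||Q) = 0.0283 bits

D_KL(P||Q) = 0.0283 ≥ 0 ✓

This non-negativity is a fundamental property: relative entropy cannot be negative because it measures how different Q is from P.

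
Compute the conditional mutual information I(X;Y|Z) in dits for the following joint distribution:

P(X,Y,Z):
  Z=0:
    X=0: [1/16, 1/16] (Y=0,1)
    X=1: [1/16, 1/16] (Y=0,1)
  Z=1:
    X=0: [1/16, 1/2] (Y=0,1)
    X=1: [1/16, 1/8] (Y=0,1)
0.0097 dits

Conditional mutual information: I(X;Y|Z) = H(X|Z) + H(Y|Z) - H(X,Y|Z)

H(Z) = 0.2442
H(X,Z) = 0.5026 → H(X|Z) = 0.2584
H(Y,Z) = 0.4662 → H(Y|Z) = 0.2220
H(X,Y,Z) = 0.7149 → H(X,Y|Z) = 0.4707

I(X;Y|Z) = 0.2584 + 0.2220 - 0.4707 = 0.0097 dits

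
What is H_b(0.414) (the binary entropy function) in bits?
0.9786 bits

The binary entropy function is:
H(p) = -p log(p) - (1-p) log(1-p)

H(0.414) = -0.414 × log_2(0.414) - 0.586 × log_2(0.586)
H(0.414) = 0.9786 bits

Note: Binary entropy is maximized at p=0.5 (H=1 bit) and minimized at p=0 or p=1 (H=0).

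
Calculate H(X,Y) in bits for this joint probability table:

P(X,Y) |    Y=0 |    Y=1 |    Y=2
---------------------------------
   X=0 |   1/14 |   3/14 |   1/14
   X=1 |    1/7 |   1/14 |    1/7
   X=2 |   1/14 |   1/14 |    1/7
3.0391 bits

Joint entropy is H(X,Y) = -Σ_{x,y} p(x,y) log p(x,y).

Summing over all non-zero entries:
H(X,Y) = -[1/14·log_2(1/14) + 3/14·log_2(3/14) + 1/14·log_2(1/14) + 1/7·log_2(1/7) + 1/14·log_2(1/14) + 1/7·log_2(1/7) + 1/14·log_2(1/14) + 1/14·log_2(1/14) + 1/7·log_2(1/7)]
H(X,Y) = 3.0391 bits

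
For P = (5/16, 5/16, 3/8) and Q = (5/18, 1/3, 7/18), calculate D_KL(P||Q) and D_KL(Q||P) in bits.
D_KL(P||Q) = 0.0043, D_KL(Q||P) = 0.0042

KL divergence is not symmetric: D_KL(P||Q) ≠ D_KL(Q||P) in general.

D_KL(P||Q) = 0.0043 bits
D_KL(Q||P) = 0.0042 bits

No, they are not equal!

This asymmetry is why KL divergence is not a true distance metric.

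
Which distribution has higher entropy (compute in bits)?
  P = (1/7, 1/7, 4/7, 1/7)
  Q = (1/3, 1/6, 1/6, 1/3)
Q

Computing entropies in bits:
H(P) = 1.6645
H(Q) = 1.9183

Distribution Q has higher entropy.

Intuition: The distribution closer to uniform (more spread out) has higher entropy.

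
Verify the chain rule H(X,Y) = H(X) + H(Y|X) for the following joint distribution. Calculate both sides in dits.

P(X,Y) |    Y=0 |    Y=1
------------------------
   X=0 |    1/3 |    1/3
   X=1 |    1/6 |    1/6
H(X,Y) = 0.5775, H(X) = 0.2764, H(Y|X) = 0.3010 (all in dits)

Chain rule: H(X,Y) = H(X) + H(Y|X)

Left side — joint entropy directly:
H(X,Y) = -Σ p(x,y) log p(x,y) = 0.5775 dits

Right side — compute H(Y|X) from the conditional distributions:
P(X) = (2/3, 1/3), so H(X) = 0.2764 dits
H(Y|X) = Σ_x P(X=x) · H(Y|X=x):
  P(Y|X=0) = (1/2, 1/2), H(Y|X=0) = 0.3010, weight P(X=0) = 2/3
  P(Y|X=1) = (1/2, 1/2), H(Y|X=1) = 0.3010, weight P(X=1) = 1/3
H(Y|X) = 0.3010 dits

H(X) + H(Y|X) = 0.2764 + 0.3010 = 0.5775 dits

Both sides equal 0.5775 dits. ✓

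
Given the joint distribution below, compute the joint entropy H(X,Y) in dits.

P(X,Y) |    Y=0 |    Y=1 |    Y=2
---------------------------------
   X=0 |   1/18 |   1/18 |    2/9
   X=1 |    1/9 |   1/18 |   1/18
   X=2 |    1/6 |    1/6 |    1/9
0.8955 dits

Joint entropy is H(X,Y) = -Σ_{x,y} p(x,y) log p(x,y).

Summing over all non-zero entries:
H(X,Y) = -[1/18·log_10(1/18) + 1/18·log_10(1/18) + 2/9·log_10(2/9) + 1/9·log_10(1/9) + 1/18·log_10(1/18) + 1/18·log_10(1/18) + 1/6·log_10(1/6) + 1/6·log_10(1/6) + 1/9·log_10(1/9)]
H(X,Y) = 0.8955 dits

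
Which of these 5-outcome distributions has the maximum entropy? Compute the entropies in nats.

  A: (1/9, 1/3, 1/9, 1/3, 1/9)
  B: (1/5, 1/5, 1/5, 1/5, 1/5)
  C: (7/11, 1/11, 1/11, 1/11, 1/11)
B

For a discrete distribution over n outcomes, entropy is maximized by the uniform distribution.

Computing entropies:
H(A) = 1.4648 nats
H(B) = 1.6094 nats
H(C) = 1.1596 nats

The uniform distribution (where all probabilities equal 1/5) achieves the maximum entropy of log_e(5) = 1.6094 nats.

Distribution B has the highest entropy.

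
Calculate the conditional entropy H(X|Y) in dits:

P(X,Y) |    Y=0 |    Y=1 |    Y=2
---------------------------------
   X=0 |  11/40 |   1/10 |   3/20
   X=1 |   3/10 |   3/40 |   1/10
0.2978 dits

Using the chain rule: H(X|Y) = H(X,Y) - H(Y)

First, compute H(X,Y) = 0.7190 dits

Marginal P(Y) = (23/40, 7/40, 1/4)
H(Y) = 0.4212 dits

H(X|Y) = H(X,Y) - H(Y) = 0.7190 - 0.4212 = 0.2978 dits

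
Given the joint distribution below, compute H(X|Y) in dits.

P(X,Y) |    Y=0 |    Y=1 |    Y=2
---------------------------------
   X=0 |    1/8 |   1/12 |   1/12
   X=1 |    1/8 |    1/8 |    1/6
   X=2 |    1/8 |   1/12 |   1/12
0.4661 dits

Using the chain rule: H(X|Y) = H(X,Y) - H(Y)

First, compute H(X,Y) = 0.9410 dits

Marginal P(Y) = (3/8, 7/24, 1/3)
H(Y) = 0.4749 dits

H(X|Y) = H(X,Y) - H(Y) = 0.9410 - 0.4749 = 0.4661 dits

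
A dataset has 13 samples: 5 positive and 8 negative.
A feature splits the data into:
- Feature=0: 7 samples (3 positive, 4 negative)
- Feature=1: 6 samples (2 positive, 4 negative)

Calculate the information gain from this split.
0.0069 bits

Information Gain = H(Y) - H(Y|Feature)

Before split:
P(positive) = 5/13 = 0.3846
H(Y) = 0.9612 bits

After split:
Feature=0: H = 0.9852 bits (weight = 7/13)
Feature=1: H = 0.9183 bits (weight = 6/13)
H(Y|Feature) = (7/13)×0.9852 + (6/13)×0.9183 = 0.9543 bits

Information Gain = 0.9612 - 0.9543 = 0.0069 bits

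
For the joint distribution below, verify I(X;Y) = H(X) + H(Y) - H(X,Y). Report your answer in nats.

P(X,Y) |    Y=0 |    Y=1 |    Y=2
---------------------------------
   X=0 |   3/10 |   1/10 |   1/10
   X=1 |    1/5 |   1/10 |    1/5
I(X;Y) = 0.0271 nats

Mutual information has multiple equivalent forms:
- I(X;Y) = H(X) - H(X|Y)
- I(X;Y) = H(Y) - H(Y|X)
- I(X;Y) = H(X) + H(Y) - H(X,Y)

Computing all quantities:
H(X) = 0.6931, H(Y) = 1.0297, H(X,Y) = 1.6957
H(X|Y) = 0.6661, H(Y|X) = 1.0026

Verification:
H(X) - H(X|Y) = 0.6931 - 0.6661 = 0.0271
H(Y) - H(Y|X) = 1.0297 - 1.0026 = 0.0271
H(X) + H(Y) - H(X,Y) = 0.6931 + 1.0297 - 1.6957 = 0.0271

All forms give I(X;Y) = 0.0271 nats. ✓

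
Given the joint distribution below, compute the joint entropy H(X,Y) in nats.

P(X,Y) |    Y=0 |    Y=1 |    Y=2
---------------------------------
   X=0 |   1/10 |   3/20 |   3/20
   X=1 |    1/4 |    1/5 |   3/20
1.7524 nats

Joint entropy is H(X,Y) = -Σ_{x,y} p(x,y) log p(x,y).

Summing over all non-zero entries:
H(X,Y) = -[1/10·log_e(1/10) + 3/20·log_e(3/20) + 3/20·log_e(3/20) + 1/4·log_e(1/4) + 1/5·log_e(1/5) + 3/20·log_e(3/20)]
H(X,Y) = 1.7524 nats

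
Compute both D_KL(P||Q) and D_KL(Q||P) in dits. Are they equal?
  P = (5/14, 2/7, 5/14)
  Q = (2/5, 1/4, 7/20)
D_KL(P||Q) = 0.0021, D_KL(Q||P) = 0.0021

KL divergence is not symmetric: D_KL(P||Q) ≠ D_KL(Q||P) in general.

D_KL(P||Q) = 0.0021 dits
D_KL(Q||P) = 0.0021 dits

In this case they happen to be equal (to 4 decimal places).

This asymmetry is why KL divergence is not a true distance metric.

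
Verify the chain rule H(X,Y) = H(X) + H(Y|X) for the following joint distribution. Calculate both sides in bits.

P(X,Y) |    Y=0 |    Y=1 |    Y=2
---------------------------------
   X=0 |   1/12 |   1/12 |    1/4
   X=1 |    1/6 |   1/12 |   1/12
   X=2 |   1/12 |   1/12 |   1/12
H(X,Y) = 3.0221, H(X) = 1.5546, H(Y|X) = 1.4675 (all in bits)

Chain rule: H(X,Y) = H(X) + H(Y|X)

Left side — joint entropy directly:
H(X,Y) = -Σ p(x,y) log p(x,y) = 3.0221 bits

Right side — compute H(Y|X) from the conditional distributions:
P(X) = (5/12, 1/3, 1/4), so H(X) = 1.5546 bits
H(Y|X) = Σ_x P(X=x) · H(Y|X=x):
  P(Y|X=0) = (1/5, 1/5, 3/5), H(Y|X=0) = 1.3710, weight P(X=0) = 5/12
  P(Y|X=1) = (1/2, 1/4, 1/4), H(Y|X=1) = 1.5000, weight P(X=1) = 1/3
  P(Y|X=2) = (1/3, 1/3, 1/3), H(Y|X=2) = 1.5850, weight P(X=2) = 1/4
H(Y|X) = 1.4675 bits

H(X) + H(Y|X) = 1.5546 + 1.4675 = 3.0221 bits

Both sides equal 3.0221 bits. ✓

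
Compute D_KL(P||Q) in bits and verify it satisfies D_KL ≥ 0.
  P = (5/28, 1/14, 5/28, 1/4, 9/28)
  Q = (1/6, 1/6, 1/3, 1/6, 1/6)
0.2205 bits

KL divergence satisfies the Gibbs inequality: D_KL(P||Q) ≥ 0 for all distributions P, Q.

D_KL(P||Q) = Σ p(x) log(p(x)/q(x))
Term by term:
  x=0: 5/28 × log_2[(5/28)/(1/6)] = 0.0178
  x=1: 1/14 × log_2[(1/14)/(1/6)] = -0.0873
  x=2: 5/28 × log_2[(5/28)/(1/3)] = -0.1608
  x=3: 1/4 × log_2[(1/4)/(1/6)] = 0.1462
  x=4: 9/28 × log_2[(9/28)/(1/6)] = 0.3046
D_KL(P||Q) = 0.2205 bits

D_KL(P||Q) = 0.2205 ≥ 0 ✓

This non-negativity is a fundamental property: relative entropy cannot be negative because it measures how different Q is from P.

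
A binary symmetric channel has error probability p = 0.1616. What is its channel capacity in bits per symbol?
0.3619 bits

For a binary symmetric channel (BSC) with error probability p:
Capacity C = 1 - H(p) bits per symbol

where H(p) = -p log₂(p) - (1-p) log₂(1-p) is the binary entropy function.

H(0.1616) = 0.6381 bits
C = 1 - 0.6381 = 0.3619 bits per symbol

This means we can reliably transmit up to 0.3619 bits of information per channel use.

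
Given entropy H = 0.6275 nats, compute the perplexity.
1.8729

Perplexity is e^H (or exp(H) for natural log).

H = 0.6275 nats
Perplexity = e^0.6275 = 1.8729

Interpretation: The model's uncertainty is equivalent to choosing uniformly among 1.9 options.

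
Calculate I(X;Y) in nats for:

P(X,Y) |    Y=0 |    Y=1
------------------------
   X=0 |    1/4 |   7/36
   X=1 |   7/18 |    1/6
0.0101 nats

Mutual information: I(X;Y) = H(X) + H(Y) - H(X,Y)

Marginals:
P(X) = (4/9, 5/9), H(X) = 0.6870 nats
P(Y) = (23/36, 13/36), H(Y) = 0.6541 nats

Joint entropy: H(X,Y) = 1.3309 nats

I(X;Y) = 0.6870 + 0.6541 - 1.3309 = 0.0101 nats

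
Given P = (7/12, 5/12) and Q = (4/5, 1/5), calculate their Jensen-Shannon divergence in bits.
0.0403 bits

Jensen-Shannon divergence is:
JSD(P||Q) = 0.5 × D_KL(P||M) + 0.5 × D_KL(Q||M)
where M = 0.5 × (P + Q) is the mixture distribution.

M = 0.5 × (7/12, 5/12) + 0.5 × (4/5, 1/5) = (0.691667, 0.308333)

D_KL(P||M) = 0.0376 bits
D_KL(Q||M) = 0.0430 bits

JSD(P||Q) = 0.5 × 0.0376 + 0.5 × 0.0430 = 0.0403 bits

Unlike KL divergence, JSD is symmetric and bounded: 0 ≤ JSD ≤ log(2).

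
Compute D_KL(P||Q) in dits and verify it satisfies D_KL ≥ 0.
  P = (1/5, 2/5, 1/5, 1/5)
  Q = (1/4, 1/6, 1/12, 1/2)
0.1292 dits

KL divergence satisfies the Gibbs inequality: D_KL(P||Q) ≥ 0 for all distributions P, Q.

D_KL(P||Q) = Σ p(x) log(p(x)/q(x))
Term by term:
  x=0: 1/5 × log_10[(1/5)/(1/4)] = -0.0194
  x=1: 2/5 × log_10[(2/5)/(1/6)] = 0.1521
  x=2: 1/5 × log_10[(1/5)/(1/12)] = 0.0760
  x=3: 1/5 × log_10[(1/5)/(1/2)] = -0.0796
D_KL(P||Q) = 0.1292 dits

D_KL(P||Q) = 0.1292 ≥ 0 ✓

This non-negativity is a fundamental property: relative entropy cannot be negative because it measures how different Q is from P.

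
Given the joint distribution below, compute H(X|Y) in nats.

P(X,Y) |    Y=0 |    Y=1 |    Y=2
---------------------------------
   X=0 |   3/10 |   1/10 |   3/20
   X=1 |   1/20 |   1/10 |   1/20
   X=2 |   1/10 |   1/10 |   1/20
0.9491 nats

Using the chain rule: H(X|Y) = H(X,Y) - H(Y)

First, compute H(X,Y) = 2.0162 nats

Marginal P(Y) = (9/20, 3/10, 1/4)
H(Y) = 1.0671 nats

H(X|Y) = H(X,Y) - H(Y) = 2.0162 - 1.0671 = 0.9491 nats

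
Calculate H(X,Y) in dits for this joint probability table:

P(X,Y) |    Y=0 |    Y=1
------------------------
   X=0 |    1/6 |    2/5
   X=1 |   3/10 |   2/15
0.5624 dits

Joint entropy is H(X,Y) = -Σ_{x,y} p(x,y) log p(x,y).

Summing over all non-zero entries:
H(X,Y) = -[1/6·log_10(1/6) + 2/5·log_10(2/5) + 3/10·log_10(3/10) + 2/15·log_10(2/15)]
H(X,Y) = 0.5624 dits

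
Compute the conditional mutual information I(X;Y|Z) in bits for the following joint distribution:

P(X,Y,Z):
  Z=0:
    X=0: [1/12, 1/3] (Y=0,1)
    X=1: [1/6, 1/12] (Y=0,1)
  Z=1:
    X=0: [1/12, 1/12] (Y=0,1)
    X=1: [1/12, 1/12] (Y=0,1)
0.1059 bits

Conditional mutual information: I(X;Y|Z) = H(X|Z) + H(Y|Z) - H(X,Y|Z)

H(Z) = 0.9183
H(X,Z) = 1.8879 → H(X|Z) = 0.9696
H(Y,Z) = 1.8879 → H(Y|Z) = 0.9696
H(X,Y,Z) = 2.7516 → H(X,Y|Z) = 1.8333

I(X;Y|Z) = 0.9696 + 0.9696 - 1.8333 = 0.1059 bits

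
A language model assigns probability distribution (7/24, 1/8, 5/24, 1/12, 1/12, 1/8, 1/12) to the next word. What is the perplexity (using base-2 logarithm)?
6.2168

Perplexity is 2^H (or exp(H) for natural log).

First, H = -Σ p log p = 2.6362 bits
Perplexity = 2^2.6362 = 6.2168

Interpretation: The model's uncertainty is equivalent to choosing uniformly among 6.2 options.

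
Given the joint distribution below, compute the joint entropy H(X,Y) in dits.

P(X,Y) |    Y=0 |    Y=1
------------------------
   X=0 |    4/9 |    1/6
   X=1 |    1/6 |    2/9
0.5611 dits

Joint entropy is H(X,Y) = -Σ_{x,y} p(x,y) log p(x,y).

Summing over all non-zero entries:
H(X,Y) = -[4/9·log_10(4/9) + 1/6·log_10(1/6) + 1/6·log_10(1/6) + 2/9·log_10(2/9)]
H(X,Y) = 0.5611 dits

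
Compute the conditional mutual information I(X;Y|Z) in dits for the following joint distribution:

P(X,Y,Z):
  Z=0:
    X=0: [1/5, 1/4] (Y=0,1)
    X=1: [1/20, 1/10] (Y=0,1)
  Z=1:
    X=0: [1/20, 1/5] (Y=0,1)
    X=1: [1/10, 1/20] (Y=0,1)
0.0204 dits

Conditional mutual information: I(X;Y|Z) = H(X|Z) + H(Y|Z) - H(X,Y|Z)

H(Z) = 0.2923
H(X,Z) = 0.5537 → H(X|Z) = 0.2615
H(Y,Z) = 0.5842 → H(Y|Z) = 0.2919
H(X,Y,Z) = 0.8253 → H(X,Y|Z) = 0.5330

I(X;Y|Z) = 0.2615 + 0.2919 - 0.5330 = 0.0204 dits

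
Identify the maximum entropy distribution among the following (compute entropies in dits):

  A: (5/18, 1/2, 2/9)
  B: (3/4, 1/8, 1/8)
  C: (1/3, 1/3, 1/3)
C

For a discrete distribution over n outcomes, entropy is maximized by the uniform distribution.

Computing entropies:
H(A) = 0.4502 dits
H(B) = 0.3195 dits
H(C) = 0.4771 dits

The uniform distribution (where all probabilities equal 1/3) achieves the maximum entropy of log_10(3) = 0.4771 dits.

Distribution C has the highest entropy.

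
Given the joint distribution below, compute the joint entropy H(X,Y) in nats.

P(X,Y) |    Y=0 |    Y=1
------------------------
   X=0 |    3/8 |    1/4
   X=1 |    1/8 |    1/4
1.3209 nats

Joint entropy is H(X,Y) = -Σ_{x,y} p(x,y) log p(x,y).

Summing over all non-zero entries:
H(X,Y) = -[3/8·log_e(3/8) + 1/4·log_e(1/4) + 1/8·log_e(1/8) + 1/4·log_e(1/4)]
H(X,Y) = 1.3209 nats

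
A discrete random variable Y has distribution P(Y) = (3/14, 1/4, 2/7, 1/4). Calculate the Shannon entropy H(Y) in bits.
1.9926 bits

Shannon entropy is H(X) = -Σ p(x) log p(x).

For P = (3/14, 1/4, 2/7, 1/4):
H = -3/14 × log_2(3/14) -1/4 × log_2(1/4) -2/7 × log_2(2/7) -1/4 × log_2(1/4)
H = 1.9926 bits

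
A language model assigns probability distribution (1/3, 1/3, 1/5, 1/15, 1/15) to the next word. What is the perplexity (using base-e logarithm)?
4.1180

Perplexity is e^H (or exp(H) for natural log).

First, H = -Σ p log p = 1.4154 nats
Perplexity = e^1.4154 = 4.1180

Interpretation: The model's uncertainty is equivalent to choosing uniformly among 4.1 options.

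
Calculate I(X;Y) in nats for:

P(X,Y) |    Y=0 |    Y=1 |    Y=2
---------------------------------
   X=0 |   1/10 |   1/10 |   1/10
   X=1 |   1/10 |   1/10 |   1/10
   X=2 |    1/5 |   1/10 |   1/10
0.0138 nats

Mutual information: I(X;Y) = H(X) + H(Y) - H(X,Y)

Marginals:
P(X) = (3/10, 3/10, 2/5), H(X) = 1.0889 nats
P(Y) = (2/5, 3/10, 3/10), H(Y) = 1.0889 nats

Joint entropy: H(X,Y) = 2.1640 nats

I(X;Y) = 1.0889 + 1.0889 - 2.1640 = 0.0138 nats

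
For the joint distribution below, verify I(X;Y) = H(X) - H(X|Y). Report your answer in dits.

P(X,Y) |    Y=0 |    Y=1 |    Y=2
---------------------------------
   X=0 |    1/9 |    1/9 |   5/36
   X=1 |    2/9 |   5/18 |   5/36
I(X;Y) = 0.0072 dits

Mutual information has multiple equivalent forms:
- I(X;Y) = H(X) - H(X|Y)
- I(X;Y) = H(Y) - H(Y|X)
- I(X;Y) = H(X) + H(Y) - H(X,Y)

Computing all quantities:
H(X) = 0.2841, H(Y) = 0.4731, H(X,Y) = 0.7499
H(X|Y) = 0.2768, H(Y|X) = 0.4658

Verification:
H(X) - H(X|Y) = 0.2841 - 0.2768 = 0.0072
H(Y) - H(Y|X) = 0.4731 - 0.4658 = 0.0072
H(X) + H(Y) - H(X,Y) = 0.2841 + 0.4731 - 0.7499 = 0.0072

All forms give I(X;Y) = 0.0072 dits. ✓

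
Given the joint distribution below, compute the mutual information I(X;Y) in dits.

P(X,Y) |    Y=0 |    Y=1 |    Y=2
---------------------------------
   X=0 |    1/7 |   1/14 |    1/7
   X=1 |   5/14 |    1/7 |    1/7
0.0079 dits

Mutual information: I(X;Y) = H(X) + H(Y) - H(X,Y)

Marginals:
P(X) = (5/14, 9/14), H(X) = 0.2831 dits
P(Y) = (1/2, 3/14, 2/7), H(Y) = 0.4493 dits

Joint entropy: H(X,Y) = 0.7245 dits

I(X;Y) = 0.2831 + 0.4493 - 0.7245 = 0.0079 dits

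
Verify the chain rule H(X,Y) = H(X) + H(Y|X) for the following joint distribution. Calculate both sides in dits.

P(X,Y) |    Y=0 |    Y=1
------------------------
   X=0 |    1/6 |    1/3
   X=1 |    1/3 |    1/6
H(X,Y) = 0.5775, H(X) = 0.3010, H(Y|X) = 0.2764 (all in dits)

Chain rule: H(X,Y) = H(X) + H(Y|X)

Left side — joint entropy directly:
H(X,Y) = -Σ p(x,y) log p(x,y) = 0.5775 dits

Right side — compute H(Y|X) from the conditional distributions:
P(X) = (1/2, 1/2), so H(X) = 0.3010 dits
H(Y|X) = Σ_x P(X=x) · H(Y|X=x):
  P(Y|X=0) = (1/3, 2/3), H(Y|X=0) = 0.2764, weight P(X=0) = 1/2
  P(Y|X=1) = (2/3, 1/3), H(Y|X=1) = 0.2764, weight P(X=1) = 1/2
H(Y|X) = 0.2764 dits

H(X) + H(Y|X) = 0.3010 + 0.2764 = 0.5775 dits

Both sides equal 0.5775 dits. ✓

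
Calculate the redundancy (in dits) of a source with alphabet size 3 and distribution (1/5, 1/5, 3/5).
0.0644 dits

Redundancy measures how far a source is from maximum entropy:
R = H_max - H(X)

Maximum entropy for 3 symbols: H_max = log_10(3) = 0.4771 dits
Actual entropy: H(X) = 0.4127 dits
Redundancy: R = 0.4771 - 0.4127 = 0.0644 dits

This redundancy represents potential for compression: the source could be compressed by 0.0644 dits per symbol.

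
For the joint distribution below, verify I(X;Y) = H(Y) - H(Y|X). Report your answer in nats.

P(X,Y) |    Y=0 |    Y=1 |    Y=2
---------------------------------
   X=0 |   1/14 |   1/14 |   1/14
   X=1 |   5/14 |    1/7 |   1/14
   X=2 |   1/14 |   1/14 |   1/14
I(X;Y) = 0.0493 nats

Mutual information has multiple equivalent forms:
- I(X;Y) = H(X) - H(X|Y)
- I(X;Y) = H(Y) - H(Y|X)
- I(X;Y) = H(X) + H(Y) - H(X,Y)

Computing all quantities:
H(X) = 0.9800, H(Y) = 1.0346, H(X,Y) = 1.9652
H(X|Y) = 0.9306, H(Y|X) = 0.9853

Verification:
H(X) - H(X|Y) = 0.9800 - 0.9306 = 0.0493
H(Y) - H(Y|X) = 1.0346 - 0.9853 = 0.0493
H(X) + H(Y) - H(X,Y) = 0.9800 + 1.0346 - 1.9652 = 0.0493

All forms give I(X;Y) = 0.0493 nats. ✓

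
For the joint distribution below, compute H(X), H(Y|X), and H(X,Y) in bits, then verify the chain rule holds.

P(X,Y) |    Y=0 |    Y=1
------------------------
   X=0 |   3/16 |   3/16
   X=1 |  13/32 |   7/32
H(X,Y) = 1.9132, H(X) = 0.9544, H(Y|X) = 0.9588 (all in bits)

Chain rule: H(X,Y) = H(X) + H(Y|X)

Left side — joint entropy directly:
H(X,Y) = -Σ p(x,y) log p(x,y) = 1.9132 bits

Right side — compute H(Y|X) from the conditional distributions:
P(X) = (3/8, 5/8), so H(X) = 0.9544 bits
H(Y|X) = Σ_x P(X=x) · H(Y|X=x):
  P(Y|X=0) = (1/2, 1/2), H(Y|X=0) = 1.0000, weight P(X=0) = 3/8
  P(Y|X=1) = (13/20, 7/20), H(Y|X=1) = 0.9341, weight P(X=1) = 5/8
H(Y|X) = 0.9588 bits

H(X) + H(Y|X) = 0.9544 + 0.9588 = 1.9132 bits

Both sides equal 1.9132 bits. ✓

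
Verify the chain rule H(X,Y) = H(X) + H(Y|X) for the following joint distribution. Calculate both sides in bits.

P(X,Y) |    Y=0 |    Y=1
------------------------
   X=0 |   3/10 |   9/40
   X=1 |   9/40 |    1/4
H(X,Y) = 1.9895, H(X) = 0.9982, H(Y|X) = 0.9913 (all in bits)

Chain rule: H(X,Y) = H(X) + H(Y|X)

Left side — joint entropy directly:
H(X,Y) = -Σ p(x,y) log p(x,y) = 1.9895 bits

Right side — compute H(Y|X) from the conditional distributions:
P(X) = (21/40, 19/40), so H(X) = 0.9982 bits
H(Y|X) = Σ_x P(X=x) · H(Y|X=x):
  P(Y|X=0) = (4/7, 3/7), H(Y|X=0) = 0.9852, weight P(X=0) = 21/40
  P(Y|X=1) = (9/19, 10/19), H(Y|X=1) = 0.9980, weight P(X=1) = 19/40
H(Y|X) = 0.9913 bits

H(X) + H(Y|X) = 0.9982 + 0.9913 = 1.9895 bits

Both sides equal 1.9895 bits. ✓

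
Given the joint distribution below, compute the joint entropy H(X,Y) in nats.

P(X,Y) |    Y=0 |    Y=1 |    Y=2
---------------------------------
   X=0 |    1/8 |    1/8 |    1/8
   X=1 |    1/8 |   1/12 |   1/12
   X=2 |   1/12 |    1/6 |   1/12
2.1666 nats

Joint entropy is H(X,Y) = -Σ_{x,y} p(x,y) log p(x,y).

Summing over all non-zero entries:
H(X,Y) = -[1/8·log_e(1/8) + 1/8·log_e(1/8) + 1/8·log_e(1/8) + 1/8·log_e(1/8) + 1/12·log_e(1/12) + 1/12·log_e(1/12) + 1/12·log_e(1/12) + 1/6·log_e(1/6) + 1/12·log_e(1/12)]
H(X,Y) = 2.1666 nats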